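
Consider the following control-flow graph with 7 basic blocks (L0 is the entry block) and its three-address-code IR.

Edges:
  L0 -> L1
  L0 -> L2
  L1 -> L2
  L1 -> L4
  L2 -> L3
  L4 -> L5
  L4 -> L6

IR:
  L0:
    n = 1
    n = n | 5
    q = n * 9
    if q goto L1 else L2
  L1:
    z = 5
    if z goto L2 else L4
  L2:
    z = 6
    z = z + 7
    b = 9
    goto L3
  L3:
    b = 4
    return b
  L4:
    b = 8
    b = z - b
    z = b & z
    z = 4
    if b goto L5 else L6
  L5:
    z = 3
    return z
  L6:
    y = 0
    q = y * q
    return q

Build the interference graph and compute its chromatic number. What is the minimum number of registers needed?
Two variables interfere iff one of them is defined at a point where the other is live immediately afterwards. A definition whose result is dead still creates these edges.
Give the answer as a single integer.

Block summaries:
  L0: {n,q} / ∅
  L1: {z} / ∅
  L2: {b,z} / ∅
  L3: {b} / ∅
  L4: {b,z} / {z}
  L5: {z} / ∅
  L6: {q,y} / {q}

Live sets:
  L0: in=∅ out={q}
  L1: in={q} out={q,z}
  L2: in=∅ out=∅
  L3: in=∅ out=∅
  L4: in={q,z} out={q}
  L5: in=∅ out=∅
  L6: in={q} out=∅

Interference:
  b — {q,z}
  n — ∅
  q — {b,y,z}
  y — {q}
  z — {b,q}

Chromatic number:
  {b,q,z} pairwise interfere (3-clique) ⇒ χ ≥ 3
  assign b→r1 n→r0 q→r0 y→r1 z→r2 — no edge inside a register ⇒ χ ≤ 3
  χ = 3

Answer: 3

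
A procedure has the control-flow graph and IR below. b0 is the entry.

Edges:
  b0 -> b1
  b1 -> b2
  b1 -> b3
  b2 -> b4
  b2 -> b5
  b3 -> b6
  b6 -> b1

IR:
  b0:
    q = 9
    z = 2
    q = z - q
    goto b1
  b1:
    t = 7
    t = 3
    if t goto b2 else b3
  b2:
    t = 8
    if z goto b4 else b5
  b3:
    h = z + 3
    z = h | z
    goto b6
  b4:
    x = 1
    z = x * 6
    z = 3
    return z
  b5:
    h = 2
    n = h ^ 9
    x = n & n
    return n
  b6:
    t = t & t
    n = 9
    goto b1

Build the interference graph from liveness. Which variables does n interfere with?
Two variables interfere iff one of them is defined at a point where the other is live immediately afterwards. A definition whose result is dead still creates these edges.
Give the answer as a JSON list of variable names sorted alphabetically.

Block summaries:
  b0: def={q,z} ue=∅
  b1: def={t} ue=∅
  b2: def={t} ue={z}
  b3: def={h,z} ue={z}
  b4: def={x,z} ue=∅
  b5: def={h,n,x} ue=∅
  b6: def={n,t} ue={t}

Live sets:
  b0 li=∅ lo={z}
  b1 li={z} lo={t,z}
  b2 li={z} lo=∅
  b3 li={t,z} lo={t,z}
  b4 li=∅ lo=∅
  b5 li=∅ lo=∅
  b6 li={t,z} lo={z}

Interfere edges:
  h: {t,z}
  n: {x,z}
  q: {z}
  t: {h,z}
  x: {n}
  z: {h,n,q,t}

N(n) = ["x", "z"]

Answer: ["x", "z"]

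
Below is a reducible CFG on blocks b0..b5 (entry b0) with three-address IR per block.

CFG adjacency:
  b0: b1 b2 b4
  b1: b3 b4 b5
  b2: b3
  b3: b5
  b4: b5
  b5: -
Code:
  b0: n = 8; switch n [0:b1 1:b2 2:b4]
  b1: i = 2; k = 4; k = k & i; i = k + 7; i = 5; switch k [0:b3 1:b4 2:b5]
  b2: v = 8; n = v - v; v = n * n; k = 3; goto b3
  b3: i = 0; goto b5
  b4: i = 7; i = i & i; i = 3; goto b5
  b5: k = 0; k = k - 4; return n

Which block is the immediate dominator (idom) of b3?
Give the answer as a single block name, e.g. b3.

Answer: b0

Derivation:
idom tree: b1←b0 b2←b0 b3←b0 b4←b0 b5←b0
Dom at joins:
  b3: preds {b1,b2}: {b0,b1} ∩ {b0,b2} = {b0}; idom=b0
  b4: preds {b0,b1}: {b0} ∩ {b0,b1} = {b0}; idom=b0
  b5: preds {b1,b3,b4}: {b0,b1} ∩ {b0,b3} ∩ {b0,b4} = {b0}; idom=b0

idom(b3) = b0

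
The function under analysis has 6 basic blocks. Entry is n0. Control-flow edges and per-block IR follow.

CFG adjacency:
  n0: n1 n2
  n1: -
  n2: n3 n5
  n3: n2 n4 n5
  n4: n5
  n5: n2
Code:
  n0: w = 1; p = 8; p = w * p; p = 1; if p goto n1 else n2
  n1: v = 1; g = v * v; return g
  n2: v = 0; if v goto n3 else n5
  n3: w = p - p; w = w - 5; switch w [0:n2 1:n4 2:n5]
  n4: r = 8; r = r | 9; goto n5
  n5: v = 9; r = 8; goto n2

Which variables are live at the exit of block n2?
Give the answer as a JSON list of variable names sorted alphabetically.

Answer: ["p"]

Working:
def/use:
  n0: def={p,w} ue=∅
  n1: def={g,v} ue=∅
  n2: def={v} ue=∅
  n3: def={w} ue={p}
  n4: def={r} ue=∅
  n5: def={r,v} ue=∅

Live sets:
  n0 li=∅ lo={p}
  n1 li=∅ lo=∅
  n2 li={p} lo={p}
  n3 li={p} lo={p}
  n4 li={p} lo={p}
  n5 li={p} lo={p}

live-out(n2) = ["p"]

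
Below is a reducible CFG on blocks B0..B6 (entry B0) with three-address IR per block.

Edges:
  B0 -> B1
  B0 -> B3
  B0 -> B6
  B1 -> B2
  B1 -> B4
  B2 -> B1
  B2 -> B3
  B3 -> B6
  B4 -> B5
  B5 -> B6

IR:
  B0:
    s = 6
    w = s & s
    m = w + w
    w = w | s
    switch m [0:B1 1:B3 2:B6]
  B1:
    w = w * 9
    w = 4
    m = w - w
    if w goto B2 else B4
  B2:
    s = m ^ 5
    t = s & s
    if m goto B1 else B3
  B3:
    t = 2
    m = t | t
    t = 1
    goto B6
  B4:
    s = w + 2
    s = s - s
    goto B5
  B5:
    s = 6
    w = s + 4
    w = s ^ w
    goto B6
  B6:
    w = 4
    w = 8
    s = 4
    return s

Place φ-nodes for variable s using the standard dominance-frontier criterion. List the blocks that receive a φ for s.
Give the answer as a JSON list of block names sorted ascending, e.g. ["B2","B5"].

Answer: ["B1", "B3", "B6"]

Derivation:
idom tree: B1←B0 B2←B1 B3←B0 B4←B1 B5←B4 B6←B0
Dom at joins:
  B1: preds {B0,B2}: {B0} ∩ {B0,B1,B2} = {B0}; idom=B0
  B3: preds {B0,B2}: {B0} ∩ {B0,B1,B2} = {B0}; idom=B0
  B6: preds {B0,B3,B5}: {B0} ∩ {B0,B3} ∩ {B0,B1,B4,B5} = {B0}; idom=B0

DF walk-up:
  join B1 pred B0: · stop@B0
  join B1 pred B2: B2→B1 stop@B0
  join B3 pred B0: · stop@B0
  join B3 pred B2: B2→B1 stop@B0
  join B6 pred B0: · stop@B0
  join B6 pred B3: B3 stop@B0
  join B6 pred B5: B5→B4→B1 stop@B0
  B0 → ∅
  B1 → {B1,B3,B6}
  B2 → {B1,B3}
  B3 → {B6}
  B4 → {B6}
  B5 → {B6}
  B6 → ∅

φ for s: defs {B0,B2,B4,B5,B6}
  DF⁺ = {B1,B3,B6}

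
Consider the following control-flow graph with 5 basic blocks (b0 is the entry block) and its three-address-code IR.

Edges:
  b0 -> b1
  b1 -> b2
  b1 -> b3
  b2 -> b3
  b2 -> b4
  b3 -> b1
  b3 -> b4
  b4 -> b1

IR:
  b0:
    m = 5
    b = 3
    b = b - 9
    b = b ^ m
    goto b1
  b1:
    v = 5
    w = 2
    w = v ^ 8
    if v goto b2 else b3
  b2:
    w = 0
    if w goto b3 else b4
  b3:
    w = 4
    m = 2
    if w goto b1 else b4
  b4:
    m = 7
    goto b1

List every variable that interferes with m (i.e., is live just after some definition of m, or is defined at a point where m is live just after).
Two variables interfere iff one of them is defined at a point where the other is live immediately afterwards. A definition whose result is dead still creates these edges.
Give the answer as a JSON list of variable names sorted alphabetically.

Per-block:
  b0: def={b,m} ue=∅
  b1: def={v,w} ue=∅
  b2: def={w} ue=∅
  b3: def={m,w} ue=∅
  b4: def={m} ue=∅

Live sets:
  b0 li=∅ lo=∅
  b1 li=∅ lo=∅
  b2 li=∅ lo=∅
  b3 li=∅ lo=∅
  b4 li=∅ lo=∅

Conflict graph:
  b: {m}
  m: {b,w}
  v: {w}
  w: {m,v}

N(m) = ["b", "w"]

Answer: ["b", "w"]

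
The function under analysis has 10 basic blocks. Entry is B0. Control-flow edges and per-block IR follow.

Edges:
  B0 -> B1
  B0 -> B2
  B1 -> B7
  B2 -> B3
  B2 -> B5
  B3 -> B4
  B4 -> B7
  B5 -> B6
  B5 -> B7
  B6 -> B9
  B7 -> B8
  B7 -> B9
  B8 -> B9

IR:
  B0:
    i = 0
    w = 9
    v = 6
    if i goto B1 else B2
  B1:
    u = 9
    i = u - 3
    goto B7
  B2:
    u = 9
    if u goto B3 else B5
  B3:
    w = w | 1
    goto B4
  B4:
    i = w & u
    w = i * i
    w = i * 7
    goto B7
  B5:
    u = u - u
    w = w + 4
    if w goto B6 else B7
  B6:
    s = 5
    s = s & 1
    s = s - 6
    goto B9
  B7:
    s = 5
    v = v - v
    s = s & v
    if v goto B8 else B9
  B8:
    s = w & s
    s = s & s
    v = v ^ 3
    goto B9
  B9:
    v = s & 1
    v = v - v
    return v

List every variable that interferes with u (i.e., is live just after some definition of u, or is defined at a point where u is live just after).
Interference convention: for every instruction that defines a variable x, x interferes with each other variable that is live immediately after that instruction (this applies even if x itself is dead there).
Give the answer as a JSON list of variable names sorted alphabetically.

Answer: ["v", "w"]

Analysis:
Block summaries:
  B0: def={i,v,w} ue=∅
  B1: def={i,u} ue=∅
  B2: def={u} ue=∅
  B3: def={w} ue={w}
  B4: def={i,w} ue={u,w}
  B5: def={u,w} ue={u,w}
  B6: def={s} ue=∅
  B7: def={s,v} ue={v}
  B8: def={s,v} ue={s,v,w}
  B9: def={v} ue={s}

Backward fixpoint:
  B0: in=∅ out={v,w}
  B1: in={v,w} out={v,w}
  B2: in={v,w} out={u,v,w}
  B3: in={u,v,w} out={u,v,w}
  B4: in={u,v,w} out={v,w}
  B5: in={u,v,w} out={v,w}
  B6: in=∅ out={s}
  B7: in={v,w} out={s,v,w}
  B8: in={s,v,w} out={s}
  B9: in={s} out=∅

Interference:
  i↔{v,w}
  s↔{v,w}
  u↔{v,w}
  v↔{i,s,u,w}
  w↔{i,s,u,v}

N(u) = ["v", "w"]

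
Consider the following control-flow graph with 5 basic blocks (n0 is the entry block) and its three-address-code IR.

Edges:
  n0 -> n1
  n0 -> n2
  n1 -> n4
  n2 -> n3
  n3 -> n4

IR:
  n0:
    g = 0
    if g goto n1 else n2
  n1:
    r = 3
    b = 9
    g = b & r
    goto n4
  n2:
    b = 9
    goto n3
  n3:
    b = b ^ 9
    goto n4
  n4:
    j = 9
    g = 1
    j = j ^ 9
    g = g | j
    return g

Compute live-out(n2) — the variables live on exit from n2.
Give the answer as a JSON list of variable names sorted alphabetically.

Per-block:
  n0: def={g} ue=∅
  n1: def={b,g,r} ue=∅
  n2: def={b} ue=∅
  n3: def={b} ue={b}
  n4: def={g,j} ue=∅

Live sets:
  n0: in=∅ out=∅
  n1: in=∅ out=∅
  n2: in=∅ out={b}
  n3: in={b} out=∅
  n4: in=∅ out=∅

live-out(n2) = ["b"]

Answer: ["b"]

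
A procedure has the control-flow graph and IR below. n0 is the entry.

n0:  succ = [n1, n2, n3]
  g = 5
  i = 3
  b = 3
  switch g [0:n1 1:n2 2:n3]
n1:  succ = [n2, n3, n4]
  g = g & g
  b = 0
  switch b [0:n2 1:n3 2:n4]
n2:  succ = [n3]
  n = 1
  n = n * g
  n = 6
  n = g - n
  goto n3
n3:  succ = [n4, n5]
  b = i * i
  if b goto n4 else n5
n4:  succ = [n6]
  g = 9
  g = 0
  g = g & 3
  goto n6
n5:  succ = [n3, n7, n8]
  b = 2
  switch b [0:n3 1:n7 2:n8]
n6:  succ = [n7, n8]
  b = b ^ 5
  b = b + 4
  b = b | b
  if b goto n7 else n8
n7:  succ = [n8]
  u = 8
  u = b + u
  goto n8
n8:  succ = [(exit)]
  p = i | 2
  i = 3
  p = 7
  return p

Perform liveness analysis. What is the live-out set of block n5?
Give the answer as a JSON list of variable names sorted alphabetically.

Answer: ["b", "i"]

Working:
Per-block:
  n0: def={b,g,i} ue=∅
  n1: def={b,g} ue={g}
  n2: def={n} ue={g}
  n3: def={b} ue={i}
  n4: def={g} ue=∅
  n5: def={b} ue=∅
  n6: def={b} ue={b}
  n7: def={u} ue={b}
  n8: def={i,p} ue={i}

Liveness:
  live n0: ∅→{g,i}
  live n1: {g,i}→{b,g,i}
  live n2: {g,i}→{i}
  live n3: {i}→{b,i}
  live n4: {b,i}→{b,i}
  live n5: {i}→{b,i}
  live n6: {b,i}→{b,i}
  live n7: {b,i}→{i}
  live n8: {i}→∅

live-out(n5) = ["b", "i"]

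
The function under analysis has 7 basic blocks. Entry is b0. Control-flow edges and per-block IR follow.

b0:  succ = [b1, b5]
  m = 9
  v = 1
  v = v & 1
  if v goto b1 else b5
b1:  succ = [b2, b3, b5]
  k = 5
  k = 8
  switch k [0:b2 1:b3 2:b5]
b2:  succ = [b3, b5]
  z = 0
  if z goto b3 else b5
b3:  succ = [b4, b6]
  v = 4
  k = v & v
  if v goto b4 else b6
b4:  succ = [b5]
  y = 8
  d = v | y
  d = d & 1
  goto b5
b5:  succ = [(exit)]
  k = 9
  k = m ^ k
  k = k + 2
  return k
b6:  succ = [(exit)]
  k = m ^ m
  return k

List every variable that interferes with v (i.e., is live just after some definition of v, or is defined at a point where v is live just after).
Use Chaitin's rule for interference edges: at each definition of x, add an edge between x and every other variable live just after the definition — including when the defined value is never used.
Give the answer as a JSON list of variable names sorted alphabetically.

Answer: ["k", "m", "y"]

Working:
def/use:
  b0: def={m,v} ue=∅
  b1: def={k} ue=∅
  b2: def={z} ue=∅
  b3: def={k,v} ue=∅
  b4: def={d,y} ue={v}
  b5: def={k} ue={m}
  b6: def={k} ue={m}

Liveness:
  b0: in=∅ out={m}
  b1: in={m} out={m}
  b2: in={m} out={m}
  b3: in={m} out={m,v}
  b4: in={m,v} out={m}
  b5: in={m} out=∅
  b6: in={m} out=∅

Interference:
  d: {m}
  k: {m,v}
  m: {d,k,v,y,z}
  v: {k,m,y}
  y: {m,v}
  z: {m}

N(v) = ["k", "m", "y"]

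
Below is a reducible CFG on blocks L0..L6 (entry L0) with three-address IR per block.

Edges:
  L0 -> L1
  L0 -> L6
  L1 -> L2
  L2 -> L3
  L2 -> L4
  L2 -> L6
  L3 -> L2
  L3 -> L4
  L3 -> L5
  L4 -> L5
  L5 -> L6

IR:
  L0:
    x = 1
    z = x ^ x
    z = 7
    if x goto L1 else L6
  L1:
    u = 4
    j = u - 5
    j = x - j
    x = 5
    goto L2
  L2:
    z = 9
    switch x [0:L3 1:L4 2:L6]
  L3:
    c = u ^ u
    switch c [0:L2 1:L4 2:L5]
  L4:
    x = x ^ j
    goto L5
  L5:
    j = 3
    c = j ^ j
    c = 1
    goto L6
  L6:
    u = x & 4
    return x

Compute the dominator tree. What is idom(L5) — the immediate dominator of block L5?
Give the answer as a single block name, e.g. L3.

Answer: L2

Analysis:
idom tree: L1←L0 L2←L1 L3←L2 L4←L2 L5←L2 L6←L0
Dom∩ at merges:
  L2: preds {L1,L3}: {L0,L1} ∩ {L0,L1,L2,L3} = {L0,L1}; idom=L1
  L4: preds {L2,L3}: {L0,L1,L2} ∩ {L0,L1,L2,L3} = {L0,L1,L2}; idom=L2
  L5: preds {L3,L4}: {L0,L1,L2,L3} ∩ {L0,L1,L2,L4} = {L0,L1,L2}; idom=L2
  L6: preds {L0,L2,L5}: {L0} ∩ {L0,L1,L2} ∩ {L0,L1,L2,L5} = {L0}; idom=L0

idom(L5) = L2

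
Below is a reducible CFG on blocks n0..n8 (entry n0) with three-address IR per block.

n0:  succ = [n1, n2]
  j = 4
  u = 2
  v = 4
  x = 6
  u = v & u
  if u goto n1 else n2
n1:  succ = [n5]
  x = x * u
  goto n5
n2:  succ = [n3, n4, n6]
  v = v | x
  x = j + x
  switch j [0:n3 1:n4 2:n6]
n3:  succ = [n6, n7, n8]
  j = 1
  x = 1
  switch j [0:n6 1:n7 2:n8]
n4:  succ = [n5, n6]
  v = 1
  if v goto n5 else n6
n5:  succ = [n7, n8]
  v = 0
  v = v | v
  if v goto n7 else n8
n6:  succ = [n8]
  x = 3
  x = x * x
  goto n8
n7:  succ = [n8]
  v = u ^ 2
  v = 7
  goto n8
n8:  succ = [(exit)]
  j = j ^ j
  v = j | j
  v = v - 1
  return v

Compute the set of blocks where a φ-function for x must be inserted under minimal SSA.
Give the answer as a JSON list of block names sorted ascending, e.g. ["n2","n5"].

Answer: ["n5", "n6", "n7", "n8"]

Analysis:
idom tree: n1←n0 n2←n0 n3←n2 n4←n2 n5←n0 n6←n2 n7←n0 n8←n0
Dom at joins:
  n5: preds {n1,n4}: {n0,n1} ∩ {n0,n2,n4} = {n0}; idom=n0
  n6: preds {n2,n3,n4}: {n0,n2} ∩ {n0,n2,n3} ∩ {n0,n2,n4} = {n0,n2}; idom=n2
  n7: preds {n3,n5}: {n0,n2,n3} ∩ {n0,n5} = {n0}; idom=n0
  n8: preds {n3,n5,n6,n7}: {n0,n2,n3} ∩ {n0,n5} ∩ {n0,n2,n6} ∩ {n0,n7} = {n0}; idom=n0

Frontier:
  n5←n1: walk n1 to n0
  n5←n4: walk n4→n2 to n0
  n6←n2: walk · to n2
  n6←n3: walk n3 to n2
  n6←n4: walk n4 to n2
  n7←n3: walk n3→n2 to n0
  n7←n5: walk n5 to n0
  n8←n3: walk n3→n2 to n0
  n8←n5: walk n5 to n0
  n8←n6: walk n6→n2 to n0
  n8←n7: walk n7 to n0
  n0: DF=∅
  n1: DF={n5}
  n2: DF={n5,n7,n8}
  n3: DF={n6,n7,n8}
  n4: DF={n5,n6}
  n5: DF={n7,n8}
  n6: DF={n8}
  n7: DF={n8}
  n8: DF=∅

φ for x: defs {n0,n1,n2,n3,n6}
  DF⁺ = {n5,n6,n7,n8}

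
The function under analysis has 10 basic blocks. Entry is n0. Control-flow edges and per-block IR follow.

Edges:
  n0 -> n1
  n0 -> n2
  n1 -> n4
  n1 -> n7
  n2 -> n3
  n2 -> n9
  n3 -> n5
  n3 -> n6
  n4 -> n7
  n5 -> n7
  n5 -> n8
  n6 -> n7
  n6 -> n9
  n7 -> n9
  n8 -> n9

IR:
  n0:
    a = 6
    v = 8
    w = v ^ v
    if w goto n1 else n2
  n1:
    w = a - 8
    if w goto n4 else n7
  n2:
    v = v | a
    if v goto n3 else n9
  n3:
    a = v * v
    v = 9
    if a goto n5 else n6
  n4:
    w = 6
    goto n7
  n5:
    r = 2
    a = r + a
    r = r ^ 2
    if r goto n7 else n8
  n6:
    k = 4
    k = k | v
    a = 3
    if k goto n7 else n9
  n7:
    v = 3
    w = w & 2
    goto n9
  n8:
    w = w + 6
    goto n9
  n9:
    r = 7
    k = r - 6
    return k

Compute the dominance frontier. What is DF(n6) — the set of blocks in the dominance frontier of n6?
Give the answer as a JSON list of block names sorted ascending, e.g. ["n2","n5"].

Answer: ["n7", "n9"]

Working:
idom tree: n1←n0 n2←n0 n3←n2 n4←n1 n5←n3 n6←n3 n7←n0 n8←n5 n9←n0
Join-block Dom:
  n7: preds {n1,n4,n5,n6}: {n0,n1} ∩ {n0,n1,n4} ∩ {n0,n2,n3,n5} ∩ {n0,n2,n3,n6} = {n0}; idom=n0
  n9: preds {n2,n6,n7,n8}: {n0,n2} ∩ {n0,n2,n3,n6} ∩ {n0,n7} ∩ {n0,n2,n3,n5,n8} = {n0}; idom=n0

DF walk-up:
  join n7 pred n1: n1 stop@n0
  join n7 pred n4: n4→n1 stop@n0
  join n7 pred n5: n5→n3→n2 stop@n0
  join n7 pred n6: n6→n3→n2 stop@n0
  join n9 pred n2: n2 stop@n0
  join n9 pred n6: n6→n3→n2 stop@n0
  join n9 pred n7: n7 stop@n0
  join n9 pred n8: n8→n5→n3→n2 stop@n0
  DF(n0)=∅
  DF(n1)={n7}
  DF(n2)={n7,n9}
  DF(n3)={n7,n9}
  DF(n4)={n7}
  DF(n5)={n7,n9}
  DF(n6)={n7,n9}
  DF(n7)={n9}
  DF(n8)={n9}
  DF(n9)=∅

DF(n6) = ["n7", "n9"]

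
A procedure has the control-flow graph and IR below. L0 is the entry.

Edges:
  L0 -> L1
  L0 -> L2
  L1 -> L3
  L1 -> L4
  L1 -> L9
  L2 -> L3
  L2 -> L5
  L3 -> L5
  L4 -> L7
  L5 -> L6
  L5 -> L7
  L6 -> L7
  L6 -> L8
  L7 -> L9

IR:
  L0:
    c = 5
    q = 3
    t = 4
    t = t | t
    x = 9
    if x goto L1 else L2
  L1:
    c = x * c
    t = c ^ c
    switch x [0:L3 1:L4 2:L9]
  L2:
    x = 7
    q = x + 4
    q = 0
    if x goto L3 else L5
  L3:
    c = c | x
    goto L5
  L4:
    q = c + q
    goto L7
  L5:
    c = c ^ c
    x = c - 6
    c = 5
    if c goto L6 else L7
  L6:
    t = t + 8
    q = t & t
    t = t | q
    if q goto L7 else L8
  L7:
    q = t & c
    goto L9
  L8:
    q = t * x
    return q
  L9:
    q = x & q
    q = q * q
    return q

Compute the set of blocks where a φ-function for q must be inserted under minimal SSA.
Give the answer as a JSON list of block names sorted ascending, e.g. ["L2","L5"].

Answer: ["L3", "L5", "L7", "L9"]

Derivation:
idom tree: L1←L0 L2←L0 L3←L0 L4←L1 L5←L0 L6←L5 L7←L0 L8←L6 L9←L0
Dom at joins:
  L3: preds {L1,L2}: {L0,L1} ∩ {L0,L2} = {L0}; idom=L0
  L5: preds {L2,L3}: {L0,L2} ∩ {L0,L3} = {L0}; idom=L0
  L7: preds {L4,L5,L6}: {L0,L1,L4} ∩ {L0,L5} ∩ {L0,L5,L6} = {L0}; idom=L0
  L9: preds {L1,L7}: {L0,L1} ∩ {L0,L7} = {L0}; idom=L0

DF derivation:
  L3←L1: walk L1 to L0
  L3←L2: walk L2 to L0
  L5←L2: walk L2 to L0
  L5←L3: walk L3 to L0
  L7←L4: walk L4→L1 to L0
  L7←L5: walk L5 to L0
  L7←L6: walk L6→L5 to L0
  L9←L1: walk L1 to L0
  L9←L7: walk L7 to L0
  L0: DF=∅
  L1: DF={L3,L7,L9}
  L2: DF={L3,L5}
  L3: DF={L5}
  L4: DF={L7}
  L5: DF={L7}
  L6: DF={L7}
  L7: DF={L9}
  L8: DF=∅
  L9: DF=∅

φ for q: defs {L0,L2,L4,L6,L7,L8,L9}
  DF⁺ = {L3,L5,L7,L9}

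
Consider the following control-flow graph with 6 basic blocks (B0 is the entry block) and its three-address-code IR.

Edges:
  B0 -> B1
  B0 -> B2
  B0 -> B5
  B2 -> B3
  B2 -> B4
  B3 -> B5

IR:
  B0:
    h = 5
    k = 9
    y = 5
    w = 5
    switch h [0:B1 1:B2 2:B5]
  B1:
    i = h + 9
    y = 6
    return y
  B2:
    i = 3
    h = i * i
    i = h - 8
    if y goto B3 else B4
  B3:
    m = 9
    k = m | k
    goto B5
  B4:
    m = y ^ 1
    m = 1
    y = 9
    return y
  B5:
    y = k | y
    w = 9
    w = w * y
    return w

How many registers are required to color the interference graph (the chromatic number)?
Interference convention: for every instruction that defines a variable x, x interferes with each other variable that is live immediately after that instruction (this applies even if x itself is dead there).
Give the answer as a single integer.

Block summaries:
  B0 def {h,k,w,y} use ∅
  B1 def {i,y} use {h}
  B2 def {h,i} use {y}
  B3 def {k,m} use {k}
  B4 def {m,y} use {y}
  B5 def {w,y} use {k,y}

Liveness:
  B0: in=∅ out={h,k,y}
  B1: in={h} out=∅
  B2: in={k,y} out={k,y}
  B3: in={k,y} out={k,y}
  B4: in={y} out=∅
  B5: in={k,y} out=∅

Interfere edges:
  h↔{k,w,y}
  i↔{k,y}
  k↔{h,i,m,w,y}
  m↔{k,y}
  w↔{h,k,y}
  y↔{h,i,k,m,w}

Colouring:
  {h,k,w,y} pairwise interfere (4-clique) ⇒ χ ≥ 4
  4-colouring: R0={k}  R1={y}  R2={h,i,m}  R3={w}
  χ = 4

Answer: 4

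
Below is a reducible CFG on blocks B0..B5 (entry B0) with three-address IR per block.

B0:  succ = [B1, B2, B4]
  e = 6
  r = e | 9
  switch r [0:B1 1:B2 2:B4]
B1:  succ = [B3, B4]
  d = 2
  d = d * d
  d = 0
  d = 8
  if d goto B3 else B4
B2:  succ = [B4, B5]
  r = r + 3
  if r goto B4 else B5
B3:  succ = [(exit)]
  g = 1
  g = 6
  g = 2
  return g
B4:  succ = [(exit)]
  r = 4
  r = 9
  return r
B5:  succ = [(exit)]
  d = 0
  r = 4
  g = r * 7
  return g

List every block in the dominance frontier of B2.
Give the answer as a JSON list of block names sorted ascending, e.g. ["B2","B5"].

idom tree: B1←B0 B2←B0 B3←B1 B4←B0 B5←B2
Join-block Dom:
  B4: preds {B0,B1,B2}: {B0} ∩ {B0,B1} ∩ {B0,B2} = {B0}; idom=B0

DF derivation:
  B4←B0: walk · to B0
  B4←B1: walk B1 to B0
  B4←B2: walk B2 to B0
  B0: DF=∅
  B1: DF={B4}
  B2: DF={B4}
  B3: DF=∅
  B4: DF=∅
  B5: DF=∅

DF(B2) = ["B4"]

Answer: ["B4"]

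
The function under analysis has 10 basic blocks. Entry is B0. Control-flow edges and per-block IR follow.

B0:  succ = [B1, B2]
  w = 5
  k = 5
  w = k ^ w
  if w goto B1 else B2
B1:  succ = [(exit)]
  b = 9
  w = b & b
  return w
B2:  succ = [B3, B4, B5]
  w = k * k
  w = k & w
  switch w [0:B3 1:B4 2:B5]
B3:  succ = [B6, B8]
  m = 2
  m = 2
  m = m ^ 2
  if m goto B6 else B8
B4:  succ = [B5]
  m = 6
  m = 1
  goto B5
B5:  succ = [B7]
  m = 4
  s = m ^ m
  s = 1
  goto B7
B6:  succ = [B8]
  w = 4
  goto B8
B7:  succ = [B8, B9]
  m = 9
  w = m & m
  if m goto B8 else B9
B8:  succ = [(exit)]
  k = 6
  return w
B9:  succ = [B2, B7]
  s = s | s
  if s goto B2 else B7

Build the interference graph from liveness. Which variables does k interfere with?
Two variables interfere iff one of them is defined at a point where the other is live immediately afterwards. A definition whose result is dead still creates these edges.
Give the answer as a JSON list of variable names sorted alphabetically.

Answer: ["m", "s", "w"]

Working:
Block summaries:
  B0 def {k,w} use ∅
  B1 def {b,w} use ∅
  B2 def {w} use {k}
  B3 def {m} use ∅
  B4 def {m} use ∅
  B5 def {m,s} use ∅
  B6 def {w} use ∅
  B7 def {m,w} use ∅
  B8 def {k} use {w}
  B9 def {s} use {s}

Backward fixpoint:
  live B0: ∅→{k}
  live B1: ∅→∅
  live B2: {k}→{k,w}
  live B3: {w}→{w}
  live B4: {k}→{k}
  live B5: {k}→{k,s}
  live B6: ∅→{w}
  live B7: {k,s}→{k,s,w}
  live B8: {w}→∅
  live B9: {k,s}→{k,s}

Interfere edges:
  b — ∅
  k — {m,s,w}
  m — {k,s,w}
  s — {k,m,w}
  w — {k,m,s}

N(k) = ["m", "s", "w"]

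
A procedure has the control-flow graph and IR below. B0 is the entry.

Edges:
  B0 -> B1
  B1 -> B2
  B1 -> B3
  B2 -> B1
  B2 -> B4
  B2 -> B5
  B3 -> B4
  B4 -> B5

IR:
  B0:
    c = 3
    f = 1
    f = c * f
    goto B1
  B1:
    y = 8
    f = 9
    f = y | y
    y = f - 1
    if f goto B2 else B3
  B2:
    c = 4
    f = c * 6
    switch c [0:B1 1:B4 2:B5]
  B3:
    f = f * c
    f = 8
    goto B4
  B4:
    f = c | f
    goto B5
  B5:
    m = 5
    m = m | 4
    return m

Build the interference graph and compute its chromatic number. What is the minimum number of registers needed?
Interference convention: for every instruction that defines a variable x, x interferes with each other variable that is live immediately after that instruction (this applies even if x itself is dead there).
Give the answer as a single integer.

Answer: 3

Derivation:
def/use:
  B0: def={c,f} ue=∅
  B1: def={f,y} ue=∅
  B2: def={c,f} ue=∅
  B3: def={f} ue={c,f}
  B4: def={f} ue={c,f}
  B5: def={m} ue=∅

Liveness:
  B0: in=∅ out={c}
  B1: in={c} out={c,f}
  B2: in=∅ out={c,f}
  B3: in={c,f} out={c,f}
  B4: in={c,f} out=∅
  B5: in=∅ out=∅

Conflict graph:
  c — {f,y}
  f — {c,y}
  m — ∅
  y — {c,f}

Registers:
  lower bound: {c,f,y} mutually conflict ⇒ χ ≥ 3
  assign c→c0 f→c1 m→c0 y→c2 — no edge inside a register ⇒ χ ≤ 3
  χ = 3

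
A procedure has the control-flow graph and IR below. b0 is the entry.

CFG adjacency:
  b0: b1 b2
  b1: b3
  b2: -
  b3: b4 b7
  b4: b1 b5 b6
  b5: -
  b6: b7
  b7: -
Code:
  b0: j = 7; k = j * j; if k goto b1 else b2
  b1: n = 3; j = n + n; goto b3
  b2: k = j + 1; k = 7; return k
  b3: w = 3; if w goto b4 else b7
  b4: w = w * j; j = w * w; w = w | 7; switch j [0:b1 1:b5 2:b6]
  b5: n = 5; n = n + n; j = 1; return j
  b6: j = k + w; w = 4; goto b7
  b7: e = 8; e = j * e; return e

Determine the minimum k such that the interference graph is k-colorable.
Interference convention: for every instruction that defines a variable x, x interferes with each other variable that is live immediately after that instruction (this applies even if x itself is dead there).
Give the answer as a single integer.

Block summaries:
  b0: {j,k} / ∅
  b1: {j,n} / ∅
  b2: {k} / {j}
  b3: {w} / ∅
  b4: {j,w} / {j,w}
  b5: {j,n} / ∅
  b6: {j,w} / {k,w}
  b7: {e} / {j}

Live sets:
  b0: in=∅ out={j,k}
  b1: in={k} out={j,k}
  b2: in={j} out=∅
  b3: in={j,k} out={j,k,w}
  b4: in={j,k,w} out={k,w}
  b5: in=∅ out=∅
  b6: in={k,w} out={j}
  b7: in={j} out=∅

Interfere edges:
  e↔{j}
  j↔{e,k,w}
  k↔{j,n,w}
  n↔{k}
  w↔{j,k}

Registers:
  clique {j,k,w} ⇒ need ≥ 3
  3-colouring: r0={j,n}  r1={e,k}  r2={w}
  χ = 3

Answer: 3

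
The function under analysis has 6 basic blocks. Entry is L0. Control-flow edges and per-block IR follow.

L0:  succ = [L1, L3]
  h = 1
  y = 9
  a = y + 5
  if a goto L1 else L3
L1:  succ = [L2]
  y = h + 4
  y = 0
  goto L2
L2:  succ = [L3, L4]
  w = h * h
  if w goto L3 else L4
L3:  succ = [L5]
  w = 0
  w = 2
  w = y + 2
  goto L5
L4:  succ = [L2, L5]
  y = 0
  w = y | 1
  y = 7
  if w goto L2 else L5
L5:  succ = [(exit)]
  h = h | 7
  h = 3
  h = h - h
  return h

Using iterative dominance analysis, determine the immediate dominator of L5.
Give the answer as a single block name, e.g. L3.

idom tree: L1←L0 L2←L1 L3←L0 L4←L2 L5←L0
Dom∩ at merges:
  L2: preds {L1,L4}: {L0,L1} ∩ {L0,L1,L2,L4} = {L0,L1}; idom=L1
  L3: preds {L0,L2}: {L0} ∩ {L0,L1,L2} = {L0}; idom=L0
  L5: preds {L3,L4}: {L0,L3} ∩ {L0,L1,L2,L4} = {L0}; idom=L0

idom(L5) = L0

Answer: L0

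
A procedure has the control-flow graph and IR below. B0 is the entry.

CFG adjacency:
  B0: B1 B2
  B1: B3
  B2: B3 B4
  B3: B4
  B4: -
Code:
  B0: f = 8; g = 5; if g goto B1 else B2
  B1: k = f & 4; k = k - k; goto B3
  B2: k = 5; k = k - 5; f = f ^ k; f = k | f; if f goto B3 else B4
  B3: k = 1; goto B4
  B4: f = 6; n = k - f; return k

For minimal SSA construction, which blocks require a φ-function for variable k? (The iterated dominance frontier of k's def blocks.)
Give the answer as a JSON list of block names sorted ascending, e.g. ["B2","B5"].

idom tree: B1←B0 B2←B0 B3←B0 B4←B0
Join-block Dom:
  B3: preds {B1,B2}: {B0,B1} ∩ {B0,B2} = {B0}; idom=B0
  B4: preds {B2,B3}: {B0,B2} ∩ {B0,B3} = {B0}; idom=B0

DF derivation:
  join B3 pred B1: B1 stop@B0
  join B3 pred B2: B2 stop@B0
  join B4 pred B2: B2 stop@B0
  join B4 pred B3: B3 stop@B0
  DF(B0)=∅
  DF(B1)={B3}
  DF(B2)={B3,B4}
  DF(B3)={B4}
  DF(B4)=∅

φ for k: defs {B1,B2,B3}
  DF⁺ = {B3,B4}

Answer: ["B3", "B4"]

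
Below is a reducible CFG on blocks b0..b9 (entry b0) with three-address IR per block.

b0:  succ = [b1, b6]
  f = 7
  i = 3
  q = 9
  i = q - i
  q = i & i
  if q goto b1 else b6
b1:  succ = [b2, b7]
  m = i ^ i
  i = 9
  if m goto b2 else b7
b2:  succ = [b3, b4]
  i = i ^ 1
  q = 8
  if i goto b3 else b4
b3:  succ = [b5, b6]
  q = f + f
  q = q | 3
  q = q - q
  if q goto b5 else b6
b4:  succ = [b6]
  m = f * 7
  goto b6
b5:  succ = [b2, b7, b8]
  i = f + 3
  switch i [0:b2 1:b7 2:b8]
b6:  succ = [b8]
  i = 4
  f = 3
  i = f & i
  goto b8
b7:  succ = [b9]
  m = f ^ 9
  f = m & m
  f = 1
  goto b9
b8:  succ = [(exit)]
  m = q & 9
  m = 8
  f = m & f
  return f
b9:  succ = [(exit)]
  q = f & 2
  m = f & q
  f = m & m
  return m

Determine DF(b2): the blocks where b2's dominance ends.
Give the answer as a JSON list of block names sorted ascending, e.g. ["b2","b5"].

Answer: ["b2", "b6", "b7", "b8"]

Working:
idom tree: b1←b0 b2←b1 b3←b2 b4←b2 b5←b3 b6←b0 b7←b1 b8←b0 b9←b7
Join-block Dom:
  b2: preds {b1,b5}: {b0,b1} ∩ {b0,b1,b2,b3,b5} = {b0,b1}; idom=b1
  b6: preds {b0,b3,b4}: {b0} ∩ {b0,b1,b2,b3} ∩ {b0,b1,b2,b4} = {b0}; idom=b0
  b7: preds {b1,b5}: {b0,b1} ∩ {b0,b1,b2,b3,b5} = {b0,b1}; idom=b1
  b8: preds {b5,b6}: {b0,b1,b2,b3,b5} ∩ {b0,b6} = {b0}; idom=b0

Frontier:
  b2←b1: walk · to b1
  b2←b5: walk b5→b3→b2 to b1
  b6←b0: walk · to b0
  b6←b3: walk b3→b2→b1 to b0
  b6←b4: walk b4→b2→b1 to b0
  b7←b1: walk · to b1
  b7←b5: walk b5→b3→b2 to b1
  b8←b5: walk b5→b3→b2→b1 to b0
  b8←b6: walk b6 to b0
  b0 → ∅
  b1 → {b6,b8}
  b2 → {b2,b6,b7,b8}
  b3 → {b2,b6,b7,b8}
  b4 → {b6}
  b5 → {b2,b7,b8}
  b6 → {b8}
  b7 → ∅
  b8 → ∅
  b9 → ∅

DF(b2) = ["b2", "b6", "b7", "b8"]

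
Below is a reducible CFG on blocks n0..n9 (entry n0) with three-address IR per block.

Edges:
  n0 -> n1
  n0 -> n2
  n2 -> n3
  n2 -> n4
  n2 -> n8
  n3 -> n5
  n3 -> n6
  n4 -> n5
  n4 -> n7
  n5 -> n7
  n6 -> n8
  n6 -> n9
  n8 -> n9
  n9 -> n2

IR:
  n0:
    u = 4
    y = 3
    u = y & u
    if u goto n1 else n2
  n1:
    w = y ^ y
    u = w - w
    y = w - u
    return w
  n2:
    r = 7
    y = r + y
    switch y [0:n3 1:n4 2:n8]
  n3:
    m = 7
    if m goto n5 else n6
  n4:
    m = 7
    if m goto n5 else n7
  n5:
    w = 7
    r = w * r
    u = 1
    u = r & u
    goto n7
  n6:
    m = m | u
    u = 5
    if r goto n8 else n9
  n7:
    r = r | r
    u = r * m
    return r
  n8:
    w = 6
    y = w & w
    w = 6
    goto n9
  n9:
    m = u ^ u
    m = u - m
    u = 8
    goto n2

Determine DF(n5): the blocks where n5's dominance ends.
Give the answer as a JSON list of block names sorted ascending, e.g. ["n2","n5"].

idom tree: n1←n0 n2←n0 n3←n2 n4←n2 n5←n2 n6←n3 n7←n2 n8←n2 n9←n2
Dom at joins:
  n2: preds {n0,n9}: {n0} ∩ {n0,n2,n9} = {n0}; idom=n0
  n5: preds {n3,n4}: {n0,n2,n3} ∩ {n0,n2,n4} = {n0,n2}; idom=n2
  n7: preds {n4,n5}: {n0,n2,n4} ∩ {n0,n2,n5} = {n0,n2}; idom=n2
  n8: preds {n2,n6}: {n0,n2} ∩ {n0,n2,n3,n6} = {n0,n2}; idom=n2
  n9: preds {n6,n8}: {n0,n2,n3,n6} ∩ {n0,n2,n8} = {n0,n2}; idom=n2

DF derivation:
  n2←n0: walk · to n0
  n2←n9: walk n9→n2 to n0
  n5←n3: walk n3 to n2
  n5←n4: walk n4 to n2
  n7←n4: walk n4 to n2
  n7←n5: walk n5 to n2
  n8←n2: walk · to n2
  n8←n6: walk n6→n3 to n2
  n9←n6: walk n6→n3 to n2
  n9←n8: walk n8 to n2
  n0: DF=∅
  n1: DF=∅
  n2: DF={n2}
  n3: DF={n5,n8,n9}
  n4: DF={n5,n7}
  n5: DF={n7}
  n6: DF={n8,n9}
  n7: DF=∅
  n8: DF={n9}
  n9: DF={n2}

DF(n5) = ["n7"]

Answer: ["n7"]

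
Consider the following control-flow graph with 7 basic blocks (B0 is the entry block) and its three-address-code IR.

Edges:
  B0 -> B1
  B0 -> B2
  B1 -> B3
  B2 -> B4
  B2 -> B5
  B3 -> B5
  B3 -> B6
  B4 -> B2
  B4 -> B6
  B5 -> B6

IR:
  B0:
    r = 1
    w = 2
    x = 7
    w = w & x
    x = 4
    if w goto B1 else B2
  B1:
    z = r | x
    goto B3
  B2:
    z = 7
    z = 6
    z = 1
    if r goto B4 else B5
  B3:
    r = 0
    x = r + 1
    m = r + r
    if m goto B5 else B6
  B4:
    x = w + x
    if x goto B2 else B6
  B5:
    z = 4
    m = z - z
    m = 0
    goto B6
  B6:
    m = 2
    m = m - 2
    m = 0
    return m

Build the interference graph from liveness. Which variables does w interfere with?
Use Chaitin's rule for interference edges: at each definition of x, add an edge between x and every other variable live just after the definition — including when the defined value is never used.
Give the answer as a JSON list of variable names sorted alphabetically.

def/use:
  B0 def {r,w,x} use ∅
  B1 def {z} use {r,x}
  B2 def {z} use {r}
  B3 def {m,r,x} use ∅
  B4 def {x} use {w,x}
  B5 def {m,z} use ∅
  B6 def {m} use ∅

Liveness:
  B0 li=∅ lo={r,w,x}
  B1 li={r,x} lo=∅
  B2 li={r,w,x} lo={r,w,x}
  B3 li=∅ lo=∅
  B4 li={r,w,x} lo={r,w,x}
  B5 li=∅ lo=∅
  B6 li=∅ lo=∅

Interfere edges:
  m↔∅
  r↔{w,x,z}
  w↔{r,x,z}
  x↔{r,w,z}
  z↔{r,w,x}

N(w) = ["r", "x", "z"]

Answer: ["r", "x", "z"]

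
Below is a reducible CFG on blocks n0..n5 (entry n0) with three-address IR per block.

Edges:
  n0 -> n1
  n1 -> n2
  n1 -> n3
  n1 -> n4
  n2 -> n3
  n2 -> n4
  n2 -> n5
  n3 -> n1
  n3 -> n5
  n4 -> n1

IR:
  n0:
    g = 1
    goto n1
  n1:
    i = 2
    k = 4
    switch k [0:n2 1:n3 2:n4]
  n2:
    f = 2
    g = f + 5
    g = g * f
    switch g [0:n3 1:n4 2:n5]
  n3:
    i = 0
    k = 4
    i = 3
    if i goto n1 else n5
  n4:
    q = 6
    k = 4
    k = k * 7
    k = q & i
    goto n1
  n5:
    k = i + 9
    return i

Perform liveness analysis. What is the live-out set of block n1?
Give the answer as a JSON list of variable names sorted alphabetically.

Answer: ["i"]

Analysis:
Per-block:
  n0 def {g} use ∅
  n1 def {i,k} use ∅
  n2 def {f,g} use ∅
  n3 def {i,k} use ∅
  n4 def {k,q} use {i}
  n5 def {k} use {i}

Live sets:
  n0 li=∅ lo=∅
  n1 li=∅ lo={i}
  n2 li={i} lo={i}
  n3 li=∅ lo={i}
  n4 li={i} lo=∅
  n5 li={i} lo=∅

live-out(n1) = ["i"]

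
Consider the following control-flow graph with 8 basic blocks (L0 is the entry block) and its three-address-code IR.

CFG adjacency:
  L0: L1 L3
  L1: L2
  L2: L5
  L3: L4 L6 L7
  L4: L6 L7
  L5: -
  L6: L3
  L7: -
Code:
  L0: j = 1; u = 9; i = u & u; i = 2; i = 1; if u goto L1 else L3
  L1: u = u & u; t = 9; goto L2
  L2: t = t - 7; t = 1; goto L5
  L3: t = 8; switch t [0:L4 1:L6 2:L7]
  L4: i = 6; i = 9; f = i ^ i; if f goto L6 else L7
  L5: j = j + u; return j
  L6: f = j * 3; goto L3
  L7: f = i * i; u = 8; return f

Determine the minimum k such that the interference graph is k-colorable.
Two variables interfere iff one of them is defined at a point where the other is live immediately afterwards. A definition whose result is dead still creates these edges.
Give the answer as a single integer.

Answer: 4

Working:
Block summaries:
  L0: {i,j,u} / ∅
  L1: {t,u} / {u}
  L2: {t} / {t}
  L3: {t} / ∅
  L4: {f,i} / ∅
  L5: {j} / {j,u}
  L6: {f} / {j}
  L7: {f,u} / {i}

Live sets:
  live L0: ∅→{i,j,u}
  live L1: {j,u}→{j,t,u}
  live L2: {j,t,u}→{j,u}
  live L3: {i,j}→{i,j}
  live L4: {j}→{i,j}
  live L5: {j,u}→∅
  live L6: {i,j}→{i,j}
  live L7: {i}→∅

Interference:
  f: {i,j,u}
  i: {f,j,t,u}
  j: {f,i,t,u}
  t: {i,j,u}
  u: {f,i,j,t}

Chromatic number:
  {f,i,j,u} pairwise interfere (4-clique) ⇒ χ ≥ 4
  4-colouring: R0={i}  R1={j}  R2={u}  R3={f,t}
  χ = 4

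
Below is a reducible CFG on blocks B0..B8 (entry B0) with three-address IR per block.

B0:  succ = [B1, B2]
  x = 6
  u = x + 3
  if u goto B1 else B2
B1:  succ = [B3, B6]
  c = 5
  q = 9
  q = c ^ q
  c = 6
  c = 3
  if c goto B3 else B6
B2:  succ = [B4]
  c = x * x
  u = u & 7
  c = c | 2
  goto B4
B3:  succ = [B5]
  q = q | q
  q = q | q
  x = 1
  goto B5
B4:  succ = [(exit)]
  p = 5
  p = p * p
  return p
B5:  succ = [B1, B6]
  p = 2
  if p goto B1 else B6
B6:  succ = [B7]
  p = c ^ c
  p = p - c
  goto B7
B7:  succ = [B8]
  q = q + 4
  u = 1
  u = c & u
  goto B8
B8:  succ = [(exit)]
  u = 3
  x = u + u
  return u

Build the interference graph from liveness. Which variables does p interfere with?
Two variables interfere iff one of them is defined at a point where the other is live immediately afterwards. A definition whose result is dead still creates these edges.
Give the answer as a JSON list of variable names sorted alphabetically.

Block summaries:
  B0 def {u,x} use ∅
  B1 def {c,q} use ∅
  B2 def {c,u} use {u,x}
  B3 def {q,x} use {q}
  B4 def {p} use ∅
  B5 def {p} use ∅
  B6 def {p} use {c}
  B7 def {q,u} use {c,q}
  B8 def {u,x} use ∅

Liveness:
  B0 li=∅ lo={u,x}
  B1 li=∅ lo={c,q}
  B2 li={u,x} lo=∅
  B3 li={c,q} lo={c,q}
  B4 li=∅ lo=∅
  B5 li={c,q} lo={c,q}
  B6 li={c,q} lo={c,q}
  B7 li={c,q} lo=∅
  B8 li=∅ lo=∅

Interference:
  c↔{p,q,u,x}
  p↔{c,q}
  q↔{c,p,x}
  u↔{c,x}
  x↔{c,q,u}

N(p) = ["c", "q"]

Answer: ["c", "q"]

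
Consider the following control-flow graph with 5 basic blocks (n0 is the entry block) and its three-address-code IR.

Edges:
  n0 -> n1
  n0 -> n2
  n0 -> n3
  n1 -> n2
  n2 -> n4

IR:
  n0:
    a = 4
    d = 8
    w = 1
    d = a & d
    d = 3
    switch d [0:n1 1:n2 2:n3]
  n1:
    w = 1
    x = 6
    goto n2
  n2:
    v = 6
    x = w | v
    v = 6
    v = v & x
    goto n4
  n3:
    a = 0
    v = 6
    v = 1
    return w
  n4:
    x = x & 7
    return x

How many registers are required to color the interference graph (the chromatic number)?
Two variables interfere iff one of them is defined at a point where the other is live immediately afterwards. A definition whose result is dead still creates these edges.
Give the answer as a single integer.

Answer: 3

Derivation:
Per-block:
  n0: def={a,d,w} ue=∅
  n1: def={w,x} ue=∅
  n2: def={v,x} ue={w}
  n3: def={a,v} ue={w}
  n4: def={x} ue={x}

Backward fixpoint:
  n0: in=∅ out={w}
  n1: in=∅ out={w}
  n2: in={w} out={x}
  n3: in={w} out=∅
  n4: in={x} out=∅

Interference:
  a↔{d,w}
  d↔{a,w}
  v↔{w,x}
  w↔{a,d,v,x}
  x↔{v,w}

Registers:
  {a,d,w} pairwise interfere (3-clique) ⇒ χ ≥ 3
  3-colouring: r0={w}  r1={a,v}  r2={d,x}
  χ = 3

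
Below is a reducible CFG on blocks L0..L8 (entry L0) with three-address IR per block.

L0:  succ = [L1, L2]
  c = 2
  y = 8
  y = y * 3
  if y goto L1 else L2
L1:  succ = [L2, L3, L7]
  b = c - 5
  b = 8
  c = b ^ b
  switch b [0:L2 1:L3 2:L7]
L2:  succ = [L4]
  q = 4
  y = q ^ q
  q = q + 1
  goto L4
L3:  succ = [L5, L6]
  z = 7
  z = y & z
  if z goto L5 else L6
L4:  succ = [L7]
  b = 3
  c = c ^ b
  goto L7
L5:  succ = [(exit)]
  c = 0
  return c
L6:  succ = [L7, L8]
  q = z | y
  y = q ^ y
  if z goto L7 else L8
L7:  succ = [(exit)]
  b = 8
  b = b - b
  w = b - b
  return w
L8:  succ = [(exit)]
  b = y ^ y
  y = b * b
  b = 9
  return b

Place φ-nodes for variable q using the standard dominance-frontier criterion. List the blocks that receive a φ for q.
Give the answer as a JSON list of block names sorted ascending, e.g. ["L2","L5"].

Answer: ["L7"]

Analysis:
idom tree: L1←L0 L2←L0 L3←L1 L4←L2 L5←L3 L6←L3 L7←L0 L8←L6
Join-block Dom:
  L2: preds {L0,L1}: {L0} ∩ {L0,L1} = {L0}; idom=L0
  L7: preds {L1,L4,L6}: {L0,L1} ∩ {L0,L2,L4} ∩ {L0,L1,L3,L6} = {L0}; idom=L0

DF walk-up:
  L2←L0: walk · to L0
  L2←L1: walk L1 to L0
  L7←L1: walk L1 to L0
  L7←L4: walk L4→L2 to L0
  L7←L6: walk L6→L3→L1 to L0
  L0: DF=∅
  L1: DF={L2,L7}
  L2: DF={L7}
  L3: DF={L7}
  L4: DF={L7}
  L5: DF=∅
  L6: DF={L7}
  L7: DF=∅
  L8: DF=∅

φ for q: defs {L2,L6}
  DF⁺ = {L7}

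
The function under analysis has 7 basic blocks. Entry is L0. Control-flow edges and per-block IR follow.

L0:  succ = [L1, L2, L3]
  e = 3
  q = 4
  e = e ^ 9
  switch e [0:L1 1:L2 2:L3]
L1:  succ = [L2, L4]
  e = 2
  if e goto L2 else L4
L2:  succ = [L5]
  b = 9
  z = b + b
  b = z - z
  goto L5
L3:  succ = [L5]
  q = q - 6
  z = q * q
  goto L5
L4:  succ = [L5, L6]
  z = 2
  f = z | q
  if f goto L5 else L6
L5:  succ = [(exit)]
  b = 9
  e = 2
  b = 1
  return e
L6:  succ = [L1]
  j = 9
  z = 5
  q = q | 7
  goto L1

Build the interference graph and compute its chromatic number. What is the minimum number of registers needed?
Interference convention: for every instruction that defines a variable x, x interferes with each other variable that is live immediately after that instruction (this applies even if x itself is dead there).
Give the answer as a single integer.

Block summaries:
  L0 def {e,q} use ∅
  L1 def {e} use ∅
  L2 def {b,z} use ∅
  L3 def {q,z} use {q}
  L4 def {f,z} use {q}
  L5 def {b,e} use ∅
  L6 def {j,q,z} use {q}

Backward fixpoint:
  L0: in=∅ out={q}
  L1: in={q} out={q}
  L2: in=∅ out=∅
  L3: in={q} out=∅
  L4: in={q} out={q}
  L5: in=∅ out=∅
  L6: in={q} out={q}

Interfere edges:
  b↔{e}
  e↔{b,q}
  f↔{q}
  j↔{q}
  q↔{e,f,j,z}
  z↔{q}

Chromatic number:
  clique {b,e} ⇒ need ≥ 2
  assign b→r0 e→r1 f→r1 j→r1 q→r0 z→r1 — no edge inside a register ⇒ χ ≤ 2
  χ = 2

Answer: 2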